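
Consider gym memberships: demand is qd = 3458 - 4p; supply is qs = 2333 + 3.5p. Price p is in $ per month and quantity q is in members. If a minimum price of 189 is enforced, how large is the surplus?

Surplus = 292.5

Evaluating both curves at the floor price 189 gives qd = 2702, qs = 2994.5.
Surplus = qs - qd = 2994.5 - 2702 = 292.5.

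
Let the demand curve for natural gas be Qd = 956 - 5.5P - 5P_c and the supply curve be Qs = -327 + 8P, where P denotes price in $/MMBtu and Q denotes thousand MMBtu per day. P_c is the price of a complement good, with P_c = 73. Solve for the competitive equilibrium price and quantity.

P* = 68, Q* = 217

With P_c = 73, demand is Qd = 591 - 5.5P.
Set Qd = Qs: 591 - 5.5P = -327 + 8P, so 918 = 13.5P and P* = 68.
Substitute back: Q* = 591 - 5.5(68) = 217.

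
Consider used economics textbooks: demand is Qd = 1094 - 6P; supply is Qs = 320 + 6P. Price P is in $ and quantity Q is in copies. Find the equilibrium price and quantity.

P* = 64.5, Q* = 707

Equating demand and supply, 1094 - 6P = 320 + 6P gives 12P = 774, so P* = 64.5.
Then Q* = 1094 - 6(64.5) = 707.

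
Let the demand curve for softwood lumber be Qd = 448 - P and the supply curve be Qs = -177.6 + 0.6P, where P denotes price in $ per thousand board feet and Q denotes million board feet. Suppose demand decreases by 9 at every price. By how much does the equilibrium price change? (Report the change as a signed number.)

ΔP = -5.625

Set Qd = Qs: 448 - P = -177.6 + 0.6P, so 625.6 = 1.6P and P* = 391.
Then Q* = 448 - 391 = 57.
After the shift, demand is Qd = 439 - P.
New equilibrium: 616.6 = 1.6P, so P = 385.375 and Q = 53.625.
ΔP = 385.375 - 391 = -5.625.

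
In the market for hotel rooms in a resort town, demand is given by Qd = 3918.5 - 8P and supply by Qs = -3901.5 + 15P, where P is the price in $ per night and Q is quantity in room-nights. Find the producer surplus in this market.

The market clears where 3918.5 - 8P = -3901.5 + 15P. Rearranging, 23P = 7820, hence P* = 340.
Then Q* = 3918.5 - 8(340) = 1198.5.
Supply choke price (Qs = 0): P = 260.1. Producer surplus = ½ × (340 - 260.1) × 1198.5 = 47880.075.

Producer surplus = 47880.075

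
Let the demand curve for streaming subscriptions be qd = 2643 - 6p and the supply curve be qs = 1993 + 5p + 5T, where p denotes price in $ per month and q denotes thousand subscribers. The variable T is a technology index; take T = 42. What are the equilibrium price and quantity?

p* = 40, q* = 2403

With T = 42, supply is qs = 2203 + 5p.
Set qd = qs: 2643 - 6p = 2203 + 5p, so 440 = 11p and p* = 40.
From the demand curve, q* = 2643 - 6(40) = 2403.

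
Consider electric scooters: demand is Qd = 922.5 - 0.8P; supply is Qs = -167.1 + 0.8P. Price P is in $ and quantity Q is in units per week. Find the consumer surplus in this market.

The market clears where 922.5 - 0.8P = -167.1 + 0.8P. Rearranging, 1.6P = 1089.6, hence P* = 681.
Substitute back: Q* = 922.5 - 0.8(681) = 377.7.
Demand choke price (Qd = 0): P = 922.5/0.8 = 1153.125. Consumer surplus = ½ × (1153.125 - 681) × 377.7 = 89160.80625.

Consumer surplus = 89160.80625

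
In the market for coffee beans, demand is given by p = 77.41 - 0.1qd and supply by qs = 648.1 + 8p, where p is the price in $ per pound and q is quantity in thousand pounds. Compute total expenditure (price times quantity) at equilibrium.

Rewriting in direct form: qd = 774.1 - 10p.
Equating demand and supply, 774.1 - 10p = 648.1 + 8p gives 18p = 126, so p* = 7.
Substitute back: q* = 774.1 - 10(7) = 704.1.
Total expenditure = p* × q* = 7 × 704.1 = 4928.7.

Total expenditure = 4928.7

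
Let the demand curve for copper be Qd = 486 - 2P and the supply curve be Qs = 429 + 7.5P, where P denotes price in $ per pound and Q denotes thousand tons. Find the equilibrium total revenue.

Equating demand and supply, 486 - 2P = 429 + 7.5P gives 9.5P = 57, so P* = 6.
Substitute back: Q* = 486 - 2(6) = 474.
Total revenue = P* × Q* = 6 × 474 = 2844.

Total revenue = 2844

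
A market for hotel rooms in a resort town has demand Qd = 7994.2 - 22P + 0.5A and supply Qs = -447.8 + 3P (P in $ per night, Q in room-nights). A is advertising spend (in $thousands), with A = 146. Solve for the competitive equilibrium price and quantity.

P* = 340.6, Q* = 574

With A = 146, demand is Qd = 8067.2 - 22P.
The market clears where 8067.2 - 22P = -447.8 + 3P. Rearranging, 25P = 8515, hence P* = 340.6.
Substitute back: Q* = 8067.2 - 22(340.6) = 574.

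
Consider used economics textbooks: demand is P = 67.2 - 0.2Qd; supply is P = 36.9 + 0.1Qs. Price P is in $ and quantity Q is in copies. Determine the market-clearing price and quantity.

P* = 47, Q* = 101

Rewriting in direct form: Qd = 336 - 5P and Qs = -369 + 10P.
Set Qd = Qs: 336 - 5P = -369 + 10P, so 705 = 15P and P* = 47.
Then Q* = 336 - 5(47) = 101.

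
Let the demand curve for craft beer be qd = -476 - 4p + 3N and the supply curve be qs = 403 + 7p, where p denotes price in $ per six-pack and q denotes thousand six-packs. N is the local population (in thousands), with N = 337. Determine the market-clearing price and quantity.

p* = 12, q* = 487

With N = 337, demand is qd = 535 - 4p.
Set qd = qs: 535 - 4p = 403 + 7p, so 132 = 11p and p* = 12.
Plugging p* into demand: q* = 535 - 4(12) = 487.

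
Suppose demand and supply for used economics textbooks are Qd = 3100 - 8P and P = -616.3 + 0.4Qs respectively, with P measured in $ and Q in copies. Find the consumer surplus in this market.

Consumer surplus = 228484

Solving each curve for Q: Qs = 1540.75 + 2.5P.
At equilibrium Qd = Qs, so 3100 - 8P = 1540.75 + 2.5P; collecting terms, 1559.25 = 10.5P and P* = 148.5.
Substitute back: Q* = 3100 - 8(148.5) = 1912.
Demand choke price (Qd = 0): P = 3100/8 = 387.5. Consumer surplus = ½ × (387.5 - 148.5) × 1912 = 228484.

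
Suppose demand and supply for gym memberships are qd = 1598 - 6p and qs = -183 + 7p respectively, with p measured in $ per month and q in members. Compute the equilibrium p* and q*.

p* = 137, q* = 776

At equilibrium qd = qs, so 1598 - 6p = -183 + 7p; collecting terms, 1781 = 13p and p* = 137.
Substitute back: q* = 1598 - 6(137) = 776.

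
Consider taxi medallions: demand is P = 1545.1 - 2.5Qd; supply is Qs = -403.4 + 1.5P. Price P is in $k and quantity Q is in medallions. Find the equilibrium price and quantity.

P* = 537.6, Q* = 403

Rewriting in direct form: Qd = 618.04 - 0.4P.
Equating demand and supply, 618.04 - 0.4P = -403.4 + 1.5P gives 1.9P = 1021.44, so P* = 537.6.
Then Q* = 618.04 - 0.4(537.6) = 403.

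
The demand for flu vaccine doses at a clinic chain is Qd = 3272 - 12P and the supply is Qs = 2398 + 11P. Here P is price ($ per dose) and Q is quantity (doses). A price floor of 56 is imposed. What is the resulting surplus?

Surplus = 414

Evaluating both curves at the floor price 56 gives Qd = 2600, Qs = 3014.
Surplus = Qs - Qd = 3014 - 2600 = 414.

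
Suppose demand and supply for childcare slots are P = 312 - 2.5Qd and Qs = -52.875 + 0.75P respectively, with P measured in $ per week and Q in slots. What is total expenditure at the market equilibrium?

Total expenditure = 9733.5

Rewriting in direct form: Qd = 124.8 - 0.4P.
Equating demand and supply, 124.8 - 0.4P = -52.875 + 0.75P gives 1.15P = 177.675, so P* = 154.5.
Then Q* = 124.8 - 0.4(154.5) = 63.
Total expenditure = P* × Q* = 154.5 × 63 = 9733.5.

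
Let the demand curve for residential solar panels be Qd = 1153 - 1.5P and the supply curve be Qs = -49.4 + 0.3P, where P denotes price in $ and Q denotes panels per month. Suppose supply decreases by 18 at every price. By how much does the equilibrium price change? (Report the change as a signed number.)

ΔP = 10

The market clears where 1153 - 1.5P = -49.4 + 0.3P. Rearranging, 1.8P = 1202.4, hence P* = 668.
Substitute back: Q* = 1153 - 1.5(668) = 151.
After the shift, supply is Qs = -67.4 + 0.3P.
The new intersection has 1220.4 = 1.8P, i.e. P = 678, Q = 136.
ΔP = 678 - 668 = 10.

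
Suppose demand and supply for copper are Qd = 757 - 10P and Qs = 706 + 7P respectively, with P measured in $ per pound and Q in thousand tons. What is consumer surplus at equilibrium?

Consumer surplus = 26426.45

At equilibrium Qd = Qs, so 757 - 10P = 706 + 7P; collecting terms, 51 = 17P and P* = 3.
Plugging P* into demand: Q* = 757 - 10(3) = 727.
Demand choke price (Qd = 0): P = 757/10 = 75.7. Consumer surplus = ½ × (75.7 - 3) × 727 = 26426.45.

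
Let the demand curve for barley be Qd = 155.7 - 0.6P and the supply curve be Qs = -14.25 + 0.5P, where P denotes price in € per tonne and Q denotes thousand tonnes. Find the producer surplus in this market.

At equilibrium Qd = Qs, so 155.7 - 0.6P = -14.25 + 0.5P; collecting terms, 169.95 = 1.1P and P* = 154.5.
Then Q* = 155.7 - 0.6(154.5) = 63.
Supply choke price (Qs = 0): P = 28.5. Producer surplus = ½ × (154.5 - 28.5) × 63 = 3969.

Producer surplus = 3969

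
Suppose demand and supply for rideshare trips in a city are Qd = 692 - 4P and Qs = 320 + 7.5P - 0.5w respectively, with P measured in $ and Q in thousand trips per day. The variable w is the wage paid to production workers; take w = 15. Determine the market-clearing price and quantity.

With w = 15, supply is Qs = 312.5 + 7.5P.
The market clears where 692 - 4P = 312.5 + 7.5P. Rearranging, 11.5P = 379.5, hence P* = 33.
From the demand curve, Q* = 692 - 4(33) = 560.

P* = 33, Q* = 560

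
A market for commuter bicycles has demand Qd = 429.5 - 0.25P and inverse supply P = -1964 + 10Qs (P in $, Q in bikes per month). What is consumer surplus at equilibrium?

Consumer surplus = 138338

Inverting to quantity form: Qs = 196.4 + 0.1P.
Equating demand and supply, 429.5 - 0.25P = 196.4 + 0.1P gives 0.35P = 233.1, so P* = 666.
Then Q* = 429.5 - 0.25(666) = 263.
Demand choke price (Qd = 0): P = 429.5/0.25 = 1718. Consumer surplus = ½ × (1718 - 666) × 263 = 138338.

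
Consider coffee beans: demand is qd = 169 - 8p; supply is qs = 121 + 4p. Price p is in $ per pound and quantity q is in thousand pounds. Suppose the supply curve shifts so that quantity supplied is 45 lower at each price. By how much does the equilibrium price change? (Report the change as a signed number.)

Δp = 3.75

The market clears where 169 - 8p = 121 + 4p. Rearranging, 12p = 48, hence p* = 4.
Plugging p* into demand: q* = 169 - 8(4) = 137.
After the shift, supply is qs = 76 + 4p.
The new intersection has 93 = 12p, i.e. p = 7.75, q = 107.
Δp = 7.75 - 4 = 3.75.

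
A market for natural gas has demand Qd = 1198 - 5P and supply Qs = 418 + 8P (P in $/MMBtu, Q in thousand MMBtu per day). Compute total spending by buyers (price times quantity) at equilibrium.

Equating demand and supply, 1198 - 5P = 418 + 8P gives 13P = 780, so P* = 60.
Then Q* = 1198 - 5(60) = 898.
Total spending by buyers = P* × Q* = 60 × 898 = 53880.

Total spending by buyers = 53880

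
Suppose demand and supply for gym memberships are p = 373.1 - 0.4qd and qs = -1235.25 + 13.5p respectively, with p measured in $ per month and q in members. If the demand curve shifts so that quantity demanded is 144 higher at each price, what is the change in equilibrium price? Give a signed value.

In direct form, qd = 932.75 - 2.5p.
At equilibrium qd = qs, so 932.75 - 2.5p = -1235.25 + 13.5p; collecting terms, 2168 = 16p and p* = 135.5.
Substitute back: q* = 932.75 - 2.5(135.5) = 594.
After the shift, demand is qd = 1076.75 - 2.5p.
The new intersection has 2312 = 16p, i.e. p = 144.5, q = 715.5.
Δp = 144.5 - 135.5 = 9.

Δp = 9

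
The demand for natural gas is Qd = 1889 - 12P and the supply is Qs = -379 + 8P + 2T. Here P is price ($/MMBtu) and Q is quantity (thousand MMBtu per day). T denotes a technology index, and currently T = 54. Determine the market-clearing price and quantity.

P* = 108, Q* = 593

With T = 54, supply is Qs = -271 + 8P.
Set Qd = Qs: 1889 - 12P = -271 + 8P, so 2160 = 20P and P* = 108.
From the demand curve, Q* = 1889 - 12(108) = 593.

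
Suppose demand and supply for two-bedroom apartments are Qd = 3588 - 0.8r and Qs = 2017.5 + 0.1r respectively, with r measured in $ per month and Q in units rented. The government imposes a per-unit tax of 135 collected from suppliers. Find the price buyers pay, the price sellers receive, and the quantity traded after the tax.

r_b = 1760, r_s = 1625, Q = 2180

Suppliers keep r_s = r_b - 135 per unit, so supply in terms of the buyer price is Qs = 2004 + 0.1r_b.
Equate demand and the shifted supply: 3588 - 0.8r_b = 2004 + 0.1r_b, giving 0.9r_b = 1584, so r_b = 1760.
Then r_s = 1760 - 135 = 1625 and Q = 3588 - 0.8(1760) = 2180.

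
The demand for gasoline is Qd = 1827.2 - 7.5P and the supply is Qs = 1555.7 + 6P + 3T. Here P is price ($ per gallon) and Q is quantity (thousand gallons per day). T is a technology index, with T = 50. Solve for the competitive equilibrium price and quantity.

P* = 9, Q* = 1759.7

With T = 50, supply is Qs = 1705.7 + 6P.
Equating demand and supply, 1827.2 - 7.5P = 1705.7 + 6P gives 13.5P = 121.5, so P* = 9.
From the demand curve, Q* = 1827.2 - 7.5(9) = 1759.7.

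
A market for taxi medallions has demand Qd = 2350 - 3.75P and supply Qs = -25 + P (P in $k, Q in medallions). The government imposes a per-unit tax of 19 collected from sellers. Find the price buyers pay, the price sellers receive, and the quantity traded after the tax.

P_b = 504, P_s = 485, Q = 460

Sellers keep P_s = P_b - 19 per unit, so supply in terms of the buyer price is Qs = -44 + P_b.
Market clearing requires 2350 - 3.75P_b = -44 + P_b; hence 2394 = 4.75P_b and P_b = 504.
Then P_s = 504 - 19 = 485 and Q = 2350 - 3.75(504) = 460.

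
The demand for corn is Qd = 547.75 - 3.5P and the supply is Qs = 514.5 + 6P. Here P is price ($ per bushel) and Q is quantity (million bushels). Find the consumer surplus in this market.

Consumer surplus = 40965.75

Equating demand and supply, 547.75 - 3.5P = 514.5 + 6P gives 9.5P = 33.25, so P* = 3.5.
Then Q* = 547.75 - 3.5(3.5) = 535.5.
Demand choke price (Qd = 0): P = 547.75/3.5 = 156.5. Consumer surplus = ½ × (156.5 - 3.5) × 535.5 = 40965.75.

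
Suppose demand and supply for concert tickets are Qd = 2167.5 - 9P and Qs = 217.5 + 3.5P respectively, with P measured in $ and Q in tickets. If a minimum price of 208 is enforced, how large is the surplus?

At P = 208: Qd = 295.5 and Qs = 945.5.
Surplus = Qs - Qd = 945.5 - 295.5 = 650.

Surplus = 650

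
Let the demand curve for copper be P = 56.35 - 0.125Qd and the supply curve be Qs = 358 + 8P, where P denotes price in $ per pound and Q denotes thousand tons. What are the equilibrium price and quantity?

P* = 5.8, Q* = 404.4

Inverting to quantity form: Qd = 450.8 - 8P.
Set Qd = Qs: 450.8 - 8P = 358 + 8P, so 92.8 = 16P and P* = 5.8.
From the demand curve, Q* = 450.8 - 8(5.8) = 404.4.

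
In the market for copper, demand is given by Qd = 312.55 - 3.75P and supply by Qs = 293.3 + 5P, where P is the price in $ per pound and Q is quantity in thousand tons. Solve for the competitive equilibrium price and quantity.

P* = 2.2, Q* = 304.3

Equating demand and supply, 312.55 - 3.75P = 293.3 + 5P gives 8.75P = 19.25, so P* = 2.2.
From the demand curve, Q* = 312.55 - 3.75(2.2) = 304.3.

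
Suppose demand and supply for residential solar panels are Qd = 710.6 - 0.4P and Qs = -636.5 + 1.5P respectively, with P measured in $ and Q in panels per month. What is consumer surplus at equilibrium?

Equating demand and supply, 710.6 - 0.4P = -636.5 + 1.5P gives 1.9P = 1347.1, so P* = 709.
Plugging P* into demand: Q* = 710.6 - 0.4(709) = 427.
Demand choke price (Qd = 0): P = 710.6/0.4 = 1776.5. Consumer surplus = ½ × (1776.5 - 709) × 427 = 227911.25.

Consumer surplus = 227911.25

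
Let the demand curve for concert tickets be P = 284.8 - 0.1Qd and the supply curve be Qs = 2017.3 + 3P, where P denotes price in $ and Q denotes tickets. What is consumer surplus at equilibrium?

Consumer surplus = 243984.05

Solving each curve for Q: Qd = 2848 - 10P.
At equilibrium Qd = Qs, so 2848 - 10P = 2017.3 + 3P; collecting terms, 830.7 = 13P and P* = 63.9.
Then Q* = 2848 - 10(63.9) = 2209.
Demand choke price (Qd = 0): P = 2848/10 = 284.8. Consumer surplus = ½ × (284.8 - 63.9) × 2209 = 243984.05.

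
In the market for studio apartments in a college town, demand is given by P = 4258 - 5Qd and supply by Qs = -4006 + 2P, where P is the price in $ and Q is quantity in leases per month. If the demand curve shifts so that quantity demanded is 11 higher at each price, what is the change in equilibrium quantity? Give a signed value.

ΔQ = 10

Rewriting in direct form: Qd = 851.6 - 0.2P.
Set Qd = Qs: 851.6 - 0.2P = -4006 + 2P, so 4857.6 = 2.2P and P* = 2208.
Substitute back: Q* = 851.6 - 0.2(2208) = 410.
After the shift, demand is Qd = 862.6 - 0.2P.
The new intersection has 4868.6 = 2.2P, i.e. P = 2213, Q = 420.
ΔQ = 420 - 410 = 10.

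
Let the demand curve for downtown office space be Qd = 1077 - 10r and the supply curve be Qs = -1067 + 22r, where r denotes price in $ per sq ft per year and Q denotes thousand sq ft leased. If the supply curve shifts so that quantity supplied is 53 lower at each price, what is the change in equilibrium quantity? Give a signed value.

ΔQ = -16.5625

At equilibrium Qd = Qs, so 1077 - 10r = -1067 + 22r; collecting terms, 2144 = 32r and r* = 67.
Plugging r* into demand: Q* = 1077 - 10(67) = 407.
After the shift, supply is Qs = -1120 + 22r.
The new intersection has 2197 = 32r, i.e. r = 68.65625, Q = 390.4375.
ΔQ = 390.4375 - 407 = -16.5625.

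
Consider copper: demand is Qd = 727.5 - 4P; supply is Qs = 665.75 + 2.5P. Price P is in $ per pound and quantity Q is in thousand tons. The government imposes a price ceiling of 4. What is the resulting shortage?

With P fixed at 4, quantity demanded is 711.5 and quantity supplied is 675.75.
Shortage = Qd - Qs = 711.5 - 675.75 = 35.75.

Shortage = 35.75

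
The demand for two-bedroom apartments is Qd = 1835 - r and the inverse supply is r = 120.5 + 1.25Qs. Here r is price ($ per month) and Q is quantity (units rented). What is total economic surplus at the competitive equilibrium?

Rewriting in direct form: Qs = -96.4 + 0.8r.
Equating demand and supply, 1835 - r = -96.4 + 0.8r gives 1.8r = 1931.4, so r* = 1073.
Plugging r* into demand: Q* = 1835 - 1073 = 762.
Demand choke price = 1835; supply choke price = 120.5. CS = ½(1835 - 1073)(762) = 290322; PS = ½(1073 - 120.5)(762) = 362902.5. Total surplus = 653224.5.

Total surplus = 653224.5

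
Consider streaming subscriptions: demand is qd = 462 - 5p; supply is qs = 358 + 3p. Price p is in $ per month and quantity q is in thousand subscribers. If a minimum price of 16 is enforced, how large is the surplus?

With p fixed at 16, quantity demanded is 382 and quantity supplied is 406.
Surplus = qs - qd = 406 - 382 = 24.

Surplus = 24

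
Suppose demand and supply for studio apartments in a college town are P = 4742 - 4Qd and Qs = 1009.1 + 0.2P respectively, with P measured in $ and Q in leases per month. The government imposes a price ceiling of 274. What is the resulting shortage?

Shortage = 53.1

In direct form, Qd = 1185.5 - 0.25P.
Evaluating both curves at the ceiling price 274 gives Qd = 1117, Qs = 1063.9.
Shortage = Qd - Qs = 1117 - 1063.9 = 53.1.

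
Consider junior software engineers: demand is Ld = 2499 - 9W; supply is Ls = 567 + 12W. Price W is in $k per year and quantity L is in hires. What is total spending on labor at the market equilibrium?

Total spending on labor = 153732

At equilibrium Ld = Ls, so 2499 - 9W = 567 + 12W; collecting terms, 1932 = 21W and W* = 92.
Then L* = 2499 - 9(92) = 1671.
Total spending on labor = W* × L* = 92 × 1671 = 153732.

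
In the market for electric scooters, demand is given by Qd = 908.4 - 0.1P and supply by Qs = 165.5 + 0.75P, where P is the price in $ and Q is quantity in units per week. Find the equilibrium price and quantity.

The market clears where 908.4 - 0.1P = 165.5 + 0.75P. Rearranging, 0.85P = 742.9, hence P* = 874.
Substitute back: Q* = 908.4 - 0.1(874) = 821.

P* = 874, Q* = 821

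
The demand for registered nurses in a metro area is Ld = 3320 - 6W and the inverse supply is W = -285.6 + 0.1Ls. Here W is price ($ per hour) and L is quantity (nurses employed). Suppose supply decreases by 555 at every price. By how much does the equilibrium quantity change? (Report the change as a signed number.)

Rewriting in direct form: Ls = 2856 + 10W.
Equating demand and supply, 3320 - 6W = 2856 + 10W gives 16W = 464, so W* = 29.
Plugging W* into demand: L* = 3320 - 6(29) = 3146.
After the shift, supply is Ls = 2301 + 10W.
Re-solving, 16W = 1019 gives W = 63.6875 and L = 2937.875.
ΔL = 2937.875 - 3146 = -208.125.

ΔL = -208.125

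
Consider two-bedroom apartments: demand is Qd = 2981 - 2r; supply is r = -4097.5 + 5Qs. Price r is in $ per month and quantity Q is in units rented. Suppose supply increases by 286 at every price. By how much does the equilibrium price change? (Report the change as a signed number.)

Δr = -130

In direct form, Qs = 819.5 + 0.2r.
At equilibrium Qd = Qs, so 2981 - 2r = 819.5 + 0.2r; collecting terms, 2161.5 = 2.2r and r* = 982.5.
Plugging r* into demand: Q* = 2981 - 2(982.5) = 1016.
After the shift, supply is Qs = 1105.5 + 0.2r.
New equilibrium: 1875.5 = 2.2r, so r = 852.5 and Q = 1276.
Δr = 852.5 - 982.5 = -130.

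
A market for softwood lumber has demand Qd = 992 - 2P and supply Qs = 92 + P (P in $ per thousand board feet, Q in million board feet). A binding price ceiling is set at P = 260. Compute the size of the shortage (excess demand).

Shortage = 120

Evaluating both curves at the ceiling price 260 gives Qd = 472, Qs = 352.
Shortage = Qd - Qs = 472 - 352 = 120.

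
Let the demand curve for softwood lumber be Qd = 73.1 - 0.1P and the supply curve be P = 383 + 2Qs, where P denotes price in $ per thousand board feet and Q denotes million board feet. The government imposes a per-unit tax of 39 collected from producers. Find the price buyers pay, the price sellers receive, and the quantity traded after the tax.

P_b = 473.5, P_s = 434.5, Q = 25.75

In direct form, Qs = -191.5 + 0.5P.
With a tax of 39 on producers, they supply based on the net price P_s = P_b - 39, so Qs = -211 + 0.5P_b.
Set Qd = Qs: 73.1 - 0.1P_b = -211 + 0.5P_b, so 284.1 = 0.6P_b and P_b = 473.5.
Then P_s = 473.5 - 39 = 434.5 and Q = 73.1 - 0.1(473.5) = 25.75.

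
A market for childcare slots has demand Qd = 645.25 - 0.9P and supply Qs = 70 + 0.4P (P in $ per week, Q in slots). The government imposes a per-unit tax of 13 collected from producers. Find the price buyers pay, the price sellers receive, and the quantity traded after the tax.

With a tax of 13 on producers, they supply based on the net price P_s = P_b - 13, so Qs = 64.8 + 0.4P_b.
Equate demand and the shifted supply: 645.25 - 0.9P_b = 64.8 + 0.4P_b, giving 1.3P_b = 580.45, so P_b = 446.5.
Then P_s = 446.5 - 13 = 433.5 and Q = 645.25 - 0.9(446.5) = 243.4.

P_b = 446.5, P_s = 433.5, Q = 243.4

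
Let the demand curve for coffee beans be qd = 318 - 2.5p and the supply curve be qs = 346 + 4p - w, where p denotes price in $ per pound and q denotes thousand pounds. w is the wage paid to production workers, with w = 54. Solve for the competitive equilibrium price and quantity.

With w = 54, supply is qs = 292 + 4p.
Set qd = qs: 318 - 2.5p = 292 + 4p, so 26 = 6.5p and p* = 4.
Substitute back: q* = 318 - 2.5(4) = 308.

p* = 4, q* = 308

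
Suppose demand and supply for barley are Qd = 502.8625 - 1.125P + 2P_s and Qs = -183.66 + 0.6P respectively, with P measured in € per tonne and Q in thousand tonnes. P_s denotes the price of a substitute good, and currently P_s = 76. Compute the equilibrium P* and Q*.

With P_s = 76, demand is Qd = 654.8625 - 1.125P.
At equilibrium Qd = Qs, so 654.8625 - 1.125P = -183.66 + 0.6P; collecting terms, 838.5225 = 1.725P and P* = 486.1.
Plugging P* into demand: Q* = 654.8625 - 1.125(486.1) = 108.

P* = 486.1, Q* = 108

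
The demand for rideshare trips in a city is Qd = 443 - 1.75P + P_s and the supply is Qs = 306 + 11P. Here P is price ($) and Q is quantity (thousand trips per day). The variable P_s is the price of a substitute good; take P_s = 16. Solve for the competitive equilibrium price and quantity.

With P_s = 16, demand is Qd = 459 - 1.75P.
Equating demand and supply, 459 - 1.75P = 306 + 11P gives 12.75P = 153, so P* = 12.
Plugging P* into demand: Q* = 459 - 1.75(12) = 438.

P* = 12, Q* = 438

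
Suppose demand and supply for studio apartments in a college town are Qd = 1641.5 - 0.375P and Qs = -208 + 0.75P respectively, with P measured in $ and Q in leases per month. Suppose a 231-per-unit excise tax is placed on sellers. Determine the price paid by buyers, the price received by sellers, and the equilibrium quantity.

P_b = 1798, P_s = 1567, Q = 967.25

With a tax of 231 on sellers, they supply based on the net price P_s = P_b - 231, so Qs = -381.25 + 0.75P_b.
Equate demand and the shifted supply: 1641.5 - 0.375P_b = -381.25 + 0.75P_b, giving 1.125P_b = 2022.75, so P_b = 1798.
Then P_s = 1798 - 231 = 1567 and Q = 1641.5 - 0.375(1798) = 967.25.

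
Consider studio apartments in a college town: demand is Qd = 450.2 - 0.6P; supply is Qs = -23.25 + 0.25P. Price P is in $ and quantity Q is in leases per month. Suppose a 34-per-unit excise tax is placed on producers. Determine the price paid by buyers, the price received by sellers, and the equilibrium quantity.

P_b = 567, P_s = 533, Q = 110

Producers keep P_s = P_b - 34 per unit, so supply in terms of the buyer price is Qs = -31.75 + 0.25P_b.
Set Qd = Qs: 450.2 - 0.6P_b = -31.75 + 0.25P_b, so 481.95 = 0.85P_b and P_b = 567.
So P_s = 533 and the quantity traded is Q = 450.2 - 0.6(567) = 110.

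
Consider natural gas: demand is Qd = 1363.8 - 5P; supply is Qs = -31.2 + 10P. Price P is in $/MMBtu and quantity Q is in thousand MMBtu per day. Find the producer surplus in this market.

Producer surplus = 40392.072

At equilibrium Qd = Qs, so 1363.8 - 5P = -31.2 + 10P; collecting terms, 1395 = 15P and P* = 93.
Plugging P* into demand: Q* = 1363.8 - 5(93) = 898.8.
Supply choke price (Qs = 0): P = 3.12. Producer surplus = ½ × (93 - 3.12) × 898.8 = 40392.072.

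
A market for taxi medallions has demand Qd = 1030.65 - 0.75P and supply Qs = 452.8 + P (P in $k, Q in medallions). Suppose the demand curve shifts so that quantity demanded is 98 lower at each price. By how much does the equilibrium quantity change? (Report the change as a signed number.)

ΔQ = -56

The market clears where 1030.65 - 0.75P = 452.8 + P. Rearranging, 1.75P = 577.85, hence P* = 330.2.
Substitute back: Q* = 1030.65 - 0.75(330.2) = 783.
After the shift, demand is Qd = 932.65 - 0.75P.
The new intersection has 479.85 = 1.75P, i.e. P = 274.2, Q = 727.
ΔQ = 727 - 783 = -56.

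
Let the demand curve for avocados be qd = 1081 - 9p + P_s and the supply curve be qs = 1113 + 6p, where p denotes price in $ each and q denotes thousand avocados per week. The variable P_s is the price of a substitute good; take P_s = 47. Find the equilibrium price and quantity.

p* = 1, q* = 1119

With P_s = 47, demand is qd = 1128 - 9p.
At equilibrium qd = qs, so 1128 - 9p = 1113 + 6p; collecting terms, 15 = 15p and p* = 1.
Then q* = 1128 - 9(1) = 1119.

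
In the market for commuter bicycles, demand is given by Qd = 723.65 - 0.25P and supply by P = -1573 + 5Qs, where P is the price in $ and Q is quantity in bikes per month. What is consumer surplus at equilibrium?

Consumer surplus = 492825.92

Solving each curve for Q: Qs = 314.6 + 0.2P.
Set Qd = Qs: 723.65 - 0.25P = 314.6 + 0.2P, so 409.05 = 0.45P and P* = 909.
Then Q* = 723.65 - 0.25(909) = 496.4.
Demand choke price (Qd = 0): P = 723.65/0.25 = 2894.6. Consumer surplus = ½ × (2894.6 - 909) × 496.4 = 492825.92.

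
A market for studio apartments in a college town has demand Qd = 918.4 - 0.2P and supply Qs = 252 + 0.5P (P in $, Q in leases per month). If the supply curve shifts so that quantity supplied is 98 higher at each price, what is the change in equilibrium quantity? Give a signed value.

ΔQ = 28

The market clears where 918.4 - 0.2P = 252 + 0.5P. Rearranging, 0.7P = 666.4, hence P* = 952.
Then Q* = 918.4 - 0.2(952) = 728.
After the shift, supply is Qs = 350 + 0.5P.
New equilibrium: 568.4 = 0.7P, so P = 812 and Q = 756.
ΔQ = 756 - 728 = 28.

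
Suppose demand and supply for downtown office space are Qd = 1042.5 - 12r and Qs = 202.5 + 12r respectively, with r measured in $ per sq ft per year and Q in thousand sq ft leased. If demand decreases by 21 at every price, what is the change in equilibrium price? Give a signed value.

Δr = -0.875

Set Qd = Qs: 1042.5 - 12r = 202.5 + 12r, so 840 = 24r and r* = 35.
From the demand curve, Q* = 1042.5 - 12(35) = 622.5.
After the shift, demand is Qd = 1021.5 - 12r.
Re-solving, 24r = 819 gives r = 34.125 and Q = 612.
Δr = 34.125 - 35 = -0.875.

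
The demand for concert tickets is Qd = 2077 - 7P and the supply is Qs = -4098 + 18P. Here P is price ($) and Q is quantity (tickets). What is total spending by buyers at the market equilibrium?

Set Qd = Qs: 2077 - 7P = -4098 + 18P, so 6175 = 25P and P* = 247.
From the demand curve, Q* = 2077 - 7(247) = 348.
Total spending by buyers = P* × Q* = 247 × 348 = 85956.

Total spending by buyers = 85956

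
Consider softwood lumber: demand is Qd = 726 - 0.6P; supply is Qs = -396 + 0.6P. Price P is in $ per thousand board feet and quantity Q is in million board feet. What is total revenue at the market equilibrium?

Total revenue = 154275

Set Qd = Qs: 726 - 0.6P = -396 + 0.6P, so 1122 = 1.2P and P* = 935.
Then Q* = 726 - 0.6(935) = 165.
Total revenue = P* × Q* = 935 × 165 = 154275.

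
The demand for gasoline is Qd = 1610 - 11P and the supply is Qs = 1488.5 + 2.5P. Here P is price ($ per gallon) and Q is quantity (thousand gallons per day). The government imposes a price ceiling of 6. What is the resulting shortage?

Evaluating both curves at the ceiling price 6 gives Qd = 1544, Qs = 1503.5.
Shortage = Qd - Qs = 1544 - 1503.5 = 40.5.

Shortage = 40.5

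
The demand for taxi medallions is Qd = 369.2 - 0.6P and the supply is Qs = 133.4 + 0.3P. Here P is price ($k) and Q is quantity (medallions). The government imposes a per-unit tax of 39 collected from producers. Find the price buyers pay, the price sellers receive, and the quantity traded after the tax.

The tax drives a wedge P_b - P_s = 39. Substituting P_s = P_b - 39 into supply: Qs = 121.7 + 0.3P_b.
Equate demand and the shifted supply: 369.2 - 0.6P_b = 121.7 + 0.3P_b, giving 0.9P_b = 247.5, so P_b = 275.
Then P_s = 275 - 39 = 236 and Q = 369.2 - 0.6(275) = 204.2.

P_b = 275, P_s = 236, Q = 204.2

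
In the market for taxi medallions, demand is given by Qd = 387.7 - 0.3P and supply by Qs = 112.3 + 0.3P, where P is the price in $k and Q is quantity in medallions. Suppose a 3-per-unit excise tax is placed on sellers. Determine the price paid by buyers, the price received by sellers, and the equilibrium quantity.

P_b = 460.5, P_s = 457.5, Q = 249.55

Sellers keep P_s = P_b - 3 per unit, so supply in terms of the buyer price is Qs = 111.4 + 0.3P_b.
Set Qd = Qs: 387.7 - 0.3P_b = 111.4 + 0.3P_b, so 276.3 = 0.6P_b and P_b = 460.5.
Then P_s = 460.5 - 3 = 457.5 and Q = 387.7 - 0.3(460.5) = 249.55.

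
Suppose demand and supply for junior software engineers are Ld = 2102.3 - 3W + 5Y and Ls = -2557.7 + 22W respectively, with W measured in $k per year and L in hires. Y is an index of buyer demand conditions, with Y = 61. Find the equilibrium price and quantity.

With Y = 61, demand is Ld = 2407.3 - 3W.
Equating demand and supply, 2407.3 - 3W = -2557.7 + 22W gives 25W = 4965, so W* = 198.6.
Plugging W* into demand: L* = 2407.3 - 3(198.6) = 1811.5.

W* = 198.6, L* = 1811.5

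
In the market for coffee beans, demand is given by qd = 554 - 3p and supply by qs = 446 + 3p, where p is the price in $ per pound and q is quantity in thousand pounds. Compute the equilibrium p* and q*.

Set qd = qs: 554 - 3p = 446 + 3p, so 108 = 6p and p* = 18.
Then q* = 554 - 3(18) = 500.

p* = 18, q* = 500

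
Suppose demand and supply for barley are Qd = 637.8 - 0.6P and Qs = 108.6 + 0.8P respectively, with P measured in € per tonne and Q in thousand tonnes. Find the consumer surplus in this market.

Set Qd = Qs: 637.8 - 0.6P = 108.6 + 0.8P, so 529.2 = 1.4P and P* = 378.
Then Q* = 637.8 - 0.6(378) = 411.
Demand choke price (Qd = 0): P = 637.8/0.6 = 1063. Consumer surplus = ½ × (1063 - 378) × 411 = 140767.5.

Consumer surplus = 140767.5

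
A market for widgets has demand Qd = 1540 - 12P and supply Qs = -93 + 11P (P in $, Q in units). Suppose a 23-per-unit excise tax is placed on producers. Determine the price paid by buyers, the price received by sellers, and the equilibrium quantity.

P_b = 82, P_s = 59, Q = 556

The tax drives a wedge P_b - P_s = 23. Substituting P_s = P_b - 23 into supply: Qs = -346 + 11P_b.
Set Qd = Qs: 1540 - 12P_b = -346 + 11P_b, so 1886 = 23P_b and P_b = 82.
So P_s = 59 and the quantity traded is Q = 1540 - 12(82) = 556.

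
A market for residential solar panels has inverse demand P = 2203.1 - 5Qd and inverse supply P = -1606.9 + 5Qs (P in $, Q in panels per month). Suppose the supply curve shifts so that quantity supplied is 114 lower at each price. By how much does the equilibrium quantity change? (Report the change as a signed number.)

Solving each curve for Q: Qd = 440.62 - 0.2P and Qs = 321.38 + 0.2P.
Set Qd = Qs: 440.62 - 0.2P = 321.38 + 0.2P, so 119.24 = 0.4P and P* = 298.1.
From the demand curve, Q* = 440.62 - 0.2(298.1) = 381.
After the shift, supply is Qs = 207.38 + 0.2P.
Re-solving, 0.4P = 233.24 gives P = 583.1 and Q = 324.
ΔQ = 324 - 381 = -57.

ΔQ = -57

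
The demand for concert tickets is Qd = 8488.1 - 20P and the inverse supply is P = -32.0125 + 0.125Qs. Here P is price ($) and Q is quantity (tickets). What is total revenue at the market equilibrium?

Total revenue = 766781.4

Inverting to quantity form: Qs = 256.1 + 8P.
Set Qd = Qs: 8488.1 - 20P = 256.1 + 8P, so 8232 = 28P and P* = 294.
Then Q* = 8488.1 - 20(294) = 2608.1.
Total revenue = P* × Q* = 294 × 2608.1 = 766781.4.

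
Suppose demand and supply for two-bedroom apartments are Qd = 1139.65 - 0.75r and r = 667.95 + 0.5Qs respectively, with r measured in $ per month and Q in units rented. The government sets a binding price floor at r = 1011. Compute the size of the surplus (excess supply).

Rewriting in direct form: Qs = -1335.9 + 2r.
Evaluating both curves at the floor price 1011 gives Qd = 381.4, Qs = 686.1.
Surplus = Qs - Qd = 686.1 - 381.4 = 304.7.

Surplus = 304.7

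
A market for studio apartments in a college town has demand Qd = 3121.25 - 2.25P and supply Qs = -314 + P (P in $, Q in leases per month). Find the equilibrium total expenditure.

Total expenditure = 785351

The market clears where 3121.25 - 2.25P = -314 + P. Rearranging, 3.25P = 3435.25, hence P* = 1057.
Then Q* = 3121.25 - 2.25(1057) = 743.
Total expenditure = P* × Q* = 1057 × 743 = 785351.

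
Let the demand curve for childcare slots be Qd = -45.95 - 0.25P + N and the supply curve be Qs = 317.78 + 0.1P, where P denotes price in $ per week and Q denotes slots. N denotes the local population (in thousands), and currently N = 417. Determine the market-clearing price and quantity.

With N = 417, demand is Qd = 371.05 - 0.25P.
Equating demand and supply, 371.05 - 0.25P = 317.78 + 0.1P gives 0.35P = 53.27, so P* = 152.2.
Plugging P* into demand: Q* = 371.05 - 0.25(152.2) = 333.

P* = 152.2, Q* = 333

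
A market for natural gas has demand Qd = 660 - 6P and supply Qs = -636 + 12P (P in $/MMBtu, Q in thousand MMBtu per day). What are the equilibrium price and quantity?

P* = 72, Q* = 228

Equating demand and supply, 660 - 6P = -636 + 12P gives 18P = 1296, so P* = 72.
Substitute back: Q* = 660 - 6(72) = 228.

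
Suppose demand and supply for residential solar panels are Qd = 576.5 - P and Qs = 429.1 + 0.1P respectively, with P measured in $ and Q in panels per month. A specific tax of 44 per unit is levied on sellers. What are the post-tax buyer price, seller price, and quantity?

With a tax of 44 on sellers, they supply based on the net price P_s = P_b - 44, so Qs = 424.7 + 0.1P_b.
Market clearing requires 576.5 - P_b = 424.7 + 0.1P_b; hence 151.8 = 1.1P_b and P_b = 138.
Then P_s = 138 - 44 = 94 and Q = 576.5 - 138 = 438.5.

P_b = 138, P_s = 94, Q = 438.5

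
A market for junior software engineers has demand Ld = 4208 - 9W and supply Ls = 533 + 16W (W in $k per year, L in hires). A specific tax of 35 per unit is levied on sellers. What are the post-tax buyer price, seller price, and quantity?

W_b = 169.4, W_s = 134.4, L = 2683.4

With a tax of 35 on sellers, they supply based on the net price W_s = W_b - 35, so Ls = -27 + 16W_b.
Equate demand and the shifted supply: 4208 - 9W_b = -27 + 16W_b, giving 25W_b = 4235, so W_b = 169.4.
So W_s = 134.4 and the quantity traded is L = 4208 - 9(169.4) = 2683.4.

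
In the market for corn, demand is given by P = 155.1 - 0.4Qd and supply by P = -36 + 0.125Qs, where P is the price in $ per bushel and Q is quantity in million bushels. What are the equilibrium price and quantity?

P* = 9.5, Q* = 364

Inverting to quantity form: Qd = 387.75 - 2.5P and Qs = 288 + 8P.
Set Qd = Qs: 387.75 - 2.5P = 288 + 8P, so 99.75 = 10.5P and P* = 9.5.
From the demand curve, Q* = 387.75 - 2.5(9.5) = 364.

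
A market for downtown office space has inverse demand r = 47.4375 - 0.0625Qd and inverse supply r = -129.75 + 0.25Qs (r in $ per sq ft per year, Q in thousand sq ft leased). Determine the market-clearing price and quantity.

r* = 12, Q* = 567

Solving each curve for Q: Qd = 759 - 16r and Qs = 519 + 4r.
At equilibrium Qd = Qs, so 759 - 16r = 519 + 4r; collecting terms, 240 = 20r and r* = 12.
Then Q* = 759 - 16(12) = 567.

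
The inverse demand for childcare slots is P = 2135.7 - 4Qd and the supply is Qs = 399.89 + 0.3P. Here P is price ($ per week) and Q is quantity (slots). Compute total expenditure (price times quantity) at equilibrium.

Total expenditure = 115270.1

Rewriting in direct form: Qd = 533.925 - 0.25P.
Equating demand and supply, 533.925 - 0.25P = 399.89 + 0.3P gives 0.55P = 134.035, so P* = 243.7.
Substitute back: Q* = 533.925 - 0.25(243.7) = 473.
Total expenditure = P* × Q* = 243.7 × 473 = 115270.1.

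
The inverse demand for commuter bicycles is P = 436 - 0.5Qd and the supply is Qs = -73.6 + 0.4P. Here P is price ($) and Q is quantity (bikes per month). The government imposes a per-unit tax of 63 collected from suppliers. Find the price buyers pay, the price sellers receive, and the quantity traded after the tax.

P_b = 404.5, P_s = 341.5, Q = 63

Solving each curve for Q: Qd = 872 - 2P.
With a tax of 63 on suppliers, they supply based on the net price P_s = P_b - 63, so Qs = -98.8 + 0.4P_b.
Set Qd = Qs: 872 - 2P_b = -98.8 + 0.4P_b, so 970.8 = 2.4P_b and P_b = 404.5.
Then P_s = 404.5 - 63 = 341.5 and Q = 872 - 2(404.5) = 63.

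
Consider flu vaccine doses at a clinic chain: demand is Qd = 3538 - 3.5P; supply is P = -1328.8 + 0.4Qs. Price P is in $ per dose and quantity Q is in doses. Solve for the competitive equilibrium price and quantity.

Rewriting in direct form: Qs = 3322 + 2.5P.
Equating demand and supply, 3538 - 3.5P = 3322 + 2.5P gives 6P = 216, so P* = 36.
Plugging P* into demand: Q* = 3538 - 3.5(36) = 3412.

P* = 36, Q* = 3412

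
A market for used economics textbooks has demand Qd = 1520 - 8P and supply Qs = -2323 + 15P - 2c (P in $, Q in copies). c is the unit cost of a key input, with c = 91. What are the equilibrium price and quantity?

With c = 91, supply is Qs = -2505 + 15P.
The market clears where 1520 - 8P = -2505 + 15P. Rearranging, 23P = 4025, hence P* = 175.
Substitute back: Q* = 1520 - 8(175) = 120.

P* = 175, Q* = 120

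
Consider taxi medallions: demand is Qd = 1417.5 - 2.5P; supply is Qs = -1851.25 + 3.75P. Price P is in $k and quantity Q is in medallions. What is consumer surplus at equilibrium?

Equating demand and supply, 1417.5 - 2.5P = -1851.25 + 3.75P gives 6.25P = 3268.75, so P* = 523.
From the demand curve, Q* = 1417.5 - 2.5(523) = 110.
Demand choke price (Qd = 0): P = 1417.5/2.5 = 567. Consumer surplus = ½ × (567 - 523) × 110 = 2420.

Consumer surplus = 2420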